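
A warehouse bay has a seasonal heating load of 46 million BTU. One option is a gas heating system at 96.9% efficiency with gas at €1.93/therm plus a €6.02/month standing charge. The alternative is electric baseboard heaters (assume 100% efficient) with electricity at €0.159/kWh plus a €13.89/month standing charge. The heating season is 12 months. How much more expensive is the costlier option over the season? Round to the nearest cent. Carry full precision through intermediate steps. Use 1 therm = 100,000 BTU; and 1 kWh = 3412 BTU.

€1321.85

Heat load = 46 × 10⁶ BTU = 46,000,000 BTU
Gas: input = 46,000,000 / 0.969 = 47,471,620 BTU = 474.7 therm → 474.7 × €1.93 = €916.20; + 12 × €6.02 standing = €988.44
Electric: 46,000,000 BTU / 3412 = 13,480 kWh → × €0.159 = €2,143.61; + 12 × €13.89 standing = €2,310.29
Difference = |€988.44 − €2,310.29| = €1,321.85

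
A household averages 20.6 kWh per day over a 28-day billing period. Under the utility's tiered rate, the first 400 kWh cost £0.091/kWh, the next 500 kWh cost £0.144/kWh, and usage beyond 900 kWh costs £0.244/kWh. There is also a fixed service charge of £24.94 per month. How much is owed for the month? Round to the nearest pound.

Usage = 20.6 kWh/day × 28 days = 576.8 kWh
First 400 kWh × £0.091 = £36.40
Next 176.8 kWh × £0.144 = £25.46
Remaining tier: 0 kWh (not reached)
Energy charge = £61.86; + service £24.94 = £86.80 ≈ £87

£87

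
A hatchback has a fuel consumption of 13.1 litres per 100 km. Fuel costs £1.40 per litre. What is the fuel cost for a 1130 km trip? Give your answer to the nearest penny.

£207.24

Fuel = 13.1 L/100 km × 1130 km / 100 = 148 L
Cost = 148 L × £1.40/L = £207.24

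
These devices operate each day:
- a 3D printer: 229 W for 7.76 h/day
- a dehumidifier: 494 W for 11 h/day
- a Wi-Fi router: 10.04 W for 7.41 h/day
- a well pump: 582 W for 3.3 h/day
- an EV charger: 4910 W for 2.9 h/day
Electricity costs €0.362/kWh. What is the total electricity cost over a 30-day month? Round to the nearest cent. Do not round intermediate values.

3D printer: 229 W × 7.76 h × 30 d = 53,311 Wh = 53.31 kWh
dehumidifier: 494 W × 11 h × 30 d = 163,020 Wh = 163 kWh
Wi-Fi router: 10.04 W × 7.41 h × 30 d = 2,232 Wh = 2.232 kWh
well pump: 582 W × 3.3 h × 30 d = 57,618 Wh = 57.62 kWh
EV charger: 4910 W × 2.9 h × 30 d = 427,170 Wh = 427.2 kWh
Total energy = 53.31 + 163 + 2.232 + 57.62 + 427.2 = 703.4 kWh
Cost = 703.4 kWh × €0.362 = €254.61

€254.61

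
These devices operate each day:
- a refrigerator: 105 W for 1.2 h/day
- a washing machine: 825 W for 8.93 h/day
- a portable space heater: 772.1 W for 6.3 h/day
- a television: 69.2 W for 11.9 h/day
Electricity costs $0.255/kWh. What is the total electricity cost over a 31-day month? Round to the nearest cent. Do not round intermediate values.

$104.20

refrigerator: 105 W × 1.2 h × 31 d = 3,906 Wh = 3.906 kWh
washing machine: 825 W × 8.93 h × 31 d = 228,385 Wh = 228.4 kWh
portable space heater: 772.1 W × 6.3 h × 31 d = 150,791 Wh = 150.8 kWh
television: 69.2 W × 11.9 h × 31 d = 25,528 Wh = 25.53 kWh
Total energy = 3.906 + 228.4 + 150.8 + 25.53 = 408.6 kWh
Cost = 408.6 kWh × $0.255 = $104.20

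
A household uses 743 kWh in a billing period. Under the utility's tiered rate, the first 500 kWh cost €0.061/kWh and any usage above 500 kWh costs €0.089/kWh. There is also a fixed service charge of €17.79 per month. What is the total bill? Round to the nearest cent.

First 500 kWh × €0.061 = €30.50
Remaining 243 kWh × €0.089 = €21.63
Energy charge = €52.13; + service €17.79 = €69.92

€69.92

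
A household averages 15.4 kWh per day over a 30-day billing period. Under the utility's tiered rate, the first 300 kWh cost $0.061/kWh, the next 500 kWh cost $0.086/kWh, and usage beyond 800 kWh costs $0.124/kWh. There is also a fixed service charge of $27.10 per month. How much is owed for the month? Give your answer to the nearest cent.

$59.33

Usage = 15.4 kWh/day × 30 days = 462 kWh
First 300 kWh × $0.061 = $18.30
Next 162 kWh × $0.086 = $13.93
Remaining tier: 0 kWh (not reached)
Energy charge = $32.23; + service $27.10 = $59.33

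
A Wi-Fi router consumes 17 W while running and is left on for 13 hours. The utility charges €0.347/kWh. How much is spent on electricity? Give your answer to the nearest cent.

Energy = 17 W × 13 h = 221 Wh = 0.221 kWh
Cost = 0.221 kWh × €0.347/kWh = €0.08

€0.08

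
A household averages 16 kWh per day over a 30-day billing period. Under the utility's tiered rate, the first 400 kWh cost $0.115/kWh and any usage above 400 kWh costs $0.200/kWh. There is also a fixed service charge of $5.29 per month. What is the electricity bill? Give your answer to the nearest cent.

$67.29

Usage = 16 kWh/day × 30 days = 480 kWh
First 400 kWh × $0.115 = $46.00
Remaining 80 kWh × $0.200 = $16.00
Energy charge = $62.00; + service $5.29 = $67.29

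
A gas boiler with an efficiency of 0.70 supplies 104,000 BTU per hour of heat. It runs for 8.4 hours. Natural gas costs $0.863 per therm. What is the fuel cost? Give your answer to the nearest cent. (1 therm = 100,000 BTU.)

Heat delivered = 104,000 BTU/h × 8.4 h = 873,600 BTU
Gas input = 873,600 / 0.70 = 1,248,000 BTU
= 1,248,000 / 100,000 = 12.48 therm
Cost = 12.48 × $0.863/therm = $10.77

$10.77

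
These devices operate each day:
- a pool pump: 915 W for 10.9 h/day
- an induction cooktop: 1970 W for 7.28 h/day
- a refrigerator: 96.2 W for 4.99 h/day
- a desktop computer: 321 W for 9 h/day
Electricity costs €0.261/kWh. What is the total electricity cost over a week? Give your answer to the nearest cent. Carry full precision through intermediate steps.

pool pump: 915 W × 10.9 h × 7 d = 69,814 Wh = 69.81 kWh
induction cooktop: 1970 W × 7.28 h × 7 d = 100,391 Wh = 100.4 kWh
refrigerator: 96.2 W × 4.99 h × 7 d = 3,360 Wh = 3.36 kWh
desktop computer: 321 W × 9 h × 7 d = 20,223 Wh = 20.22 kWh
Total energy = 69.81 + 100.4 + 3.36 + 20.22 = 193.8 kWh
Cost = 193.8 kWh × €0.261 = €50.58

€50.58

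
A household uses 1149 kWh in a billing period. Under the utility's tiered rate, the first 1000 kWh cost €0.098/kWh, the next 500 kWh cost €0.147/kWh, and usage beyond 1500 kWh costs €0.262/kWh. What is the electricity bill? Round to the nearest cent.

€119.90

First 1000 kWh × €0.098 = €98.00
Next 149 kWh × €0.147 = €21.90
Remaining tier: 0 kWh (not reached)
Total = €119.90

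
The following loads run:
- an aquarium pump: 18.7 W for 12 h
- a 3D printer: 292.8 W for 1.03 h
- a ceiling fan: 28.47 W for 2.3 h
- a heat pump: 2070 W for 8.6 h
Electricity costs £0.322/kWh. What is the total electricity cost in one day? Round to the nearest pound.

£6

aquarium pump: 18.7 W × 12 h = 224 Wh = 0.2244 kWh
3D printer: 292.8 W × 1.03 h = 302 Wh = 0.3016 kWh
ceiling fan: 28.47 W × 2.3 h = 65 Wh = 0.06548 kWh
heat pump: 2070 W × 8.6 h = 17,802 Wh = 17.8 kWh
Total energy = 0.2244 + 0.3016 + 0.06548 + 17.8 = 18.39 kWh
Cost = 18.39 kWh × £0.322 = £5.92 ≈ £6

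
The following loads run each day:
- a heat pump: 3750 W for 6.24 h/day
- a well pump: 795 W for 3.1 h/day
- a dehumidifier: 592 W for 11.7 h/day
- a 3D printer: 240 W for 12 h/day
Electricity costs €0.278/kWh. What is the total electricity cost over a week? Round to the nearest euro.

heat pump: 3750 W × 6.24 h × 7 d = 163,800 Wh = 163.8 kWh
well pump: 795 W × 3.1 h × 7 d = 17,252 Wh = 17.25 kWh
dehumidifier: 592 W × 11.7 h × 7 d = 48,485 Wh = 48.48 kWh
3D printer: 240 W × 12 h × 7 d = 20,160 Wh = 20.16 kWh
Total energy = 163.8 + 17.25 + 48.48 + 20.16 = 249.7 kWh
Cost = 249.7 kWh × €0.278 = €69.42 ≈ €69

€69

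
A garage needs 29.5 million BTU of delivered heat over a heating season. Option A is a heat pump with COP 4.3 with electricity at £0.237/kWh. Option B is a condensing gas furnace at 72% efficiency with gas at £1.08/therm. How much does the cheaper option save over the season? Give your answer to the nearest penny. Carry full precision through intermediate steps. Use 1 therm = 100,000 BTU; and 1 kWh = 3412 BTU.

Heat load = 29.5 × 10⁶ BTU = 29,500,000 BTU
Gas: input = 29,500,000 / 0.72 = 40,972,222 BTU = 409.7 therm → 409.7 × £1.08 = £442.50
Heat pump: 29,500,000 BTU / 3412 = 8,646 kWh heat; / 4.3 = 2,011 kWh in → × £0.237 = £476.53
Difference = |£442.50 − £476.53| = £34.03

£34.03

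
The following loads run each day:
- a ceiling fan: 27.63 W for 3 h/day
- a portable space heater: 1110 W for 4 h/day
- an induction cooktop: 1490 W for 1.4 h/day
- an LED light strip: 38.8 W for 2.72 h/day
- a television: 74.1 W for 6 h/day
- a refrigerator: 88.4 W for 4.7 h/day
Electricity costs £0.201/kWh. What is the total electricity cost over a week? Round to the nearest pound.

£11

ceiling fan: 27.63 W × 3 h × 7 d = 580 Wh = 0.5802 kWh
portable space heater: 1110 W × 4 h × 7 d = 31,080 Wh = 31.08 kWh
induction cooktop: 1490 W × 1.4 h × 7 d = 14,602 Wh = 14.6 kWh
LED light strip: 38.8 W × 2.72 h × 7 d = 739 Wh = 0.7388 kWh
television: 74.1 W × 6 h × 7 d = 3,112 Wh = 3.112 kWh
refrigerator: 88.4 W × 4.7 h × 7 d = 2,908 Wh = 2.908 kWh
Total energy = 0.5802 + 31.08 + 14.6 + 0.7388 + 3.112 + 2.908 = 53.02 kWh
Cost = 53.02 kWh × £0.201 = £10.66 ≈ £11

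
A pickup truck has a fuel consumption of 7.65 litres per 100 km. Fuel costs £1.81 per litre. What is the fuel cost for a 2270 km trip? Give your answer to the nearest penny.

Fuel = 7.65 L/100 km × 2270 km / 100 = 173.7 L
Cost = 173.7 L × £1.81/L = £314.32

£314.32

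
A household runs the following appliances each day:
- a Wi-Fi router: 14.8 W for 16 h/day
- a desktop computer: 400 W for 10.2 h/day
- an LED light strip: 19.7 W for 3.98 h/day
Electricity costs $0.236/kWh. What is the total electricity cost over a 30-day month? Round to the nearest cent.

Wi-Fi router: 14.8 W × 16 h × 30 d = 7,104 Wh = 7.104 kWh
desktop computer: 400 W × 10.2 h × 30 d = 122,400 Wh = 122.4 kWh
LED light strip: 19.7 W × 3.98 h × 30 d = 2,352 Wh = 2.352 kWh
Total energy = 7.104 + 122.4 + 2.352 = 131.9 kWh
Cost = 131.9 kWh × $0.236 = $31.12

$31.12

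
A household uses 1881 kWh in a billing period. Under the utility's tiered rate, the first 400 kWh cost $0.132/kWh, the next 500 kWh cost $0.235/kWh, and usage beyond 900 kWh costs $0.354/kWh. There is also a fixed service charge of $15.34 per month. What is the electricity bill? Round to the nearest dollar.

First 400 kWh × $0.132 = $52.80
Next 500 kWh × $0.235 = $117.50
Remaining 981 kWh × $0.354 = $347.27
Energy charge = $517.57; + service $15.34 = $532.91 ≈ $533

$533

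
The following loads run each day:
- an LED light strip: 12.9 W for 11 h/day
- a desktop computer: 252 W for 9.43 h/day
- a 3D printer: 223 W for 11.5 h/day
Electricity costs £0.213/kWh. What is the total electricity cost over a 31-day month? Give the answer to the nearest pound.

LED light strip: 12.9 W × 11 h × 31 d = 4,399 Wh = 4.399 kWh
desktop computer: 252 W × 9.43 h × 31 d = 73,667 Wh = 73.67 kWh
3D printer: 223 W × 11.5 h × 31 d = 79,500 Wh = 79.5 kWh
Total energy = 4.399 + 73.67 + 79.5 = 157.6 kWh
Cost = 157.6 kWh × £0.213 = £33.56 ≈ £34

£34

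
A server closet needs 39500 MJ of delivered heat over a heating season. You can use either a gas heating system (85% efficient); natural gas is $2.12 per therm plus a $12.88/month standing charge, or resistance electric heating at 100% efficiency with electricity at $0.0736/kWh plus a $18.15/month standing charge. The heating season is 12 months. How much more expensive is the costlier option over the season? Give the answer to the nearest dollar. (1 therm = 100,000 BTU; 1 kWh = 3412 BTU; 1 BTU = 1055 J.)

Heat load = 39500 MJ = 39,500,000,000 J / 1055 = 37,440,758 BTU
Gas: input = 37,440,758 / 0.85 = 44,047,951 BTU = 440.5 therm → 440.5 × $2.12 = $933.82; + 12 × $12.88 standing = $1,088.38
Electric: 37,440,758 BTU / 3412 = 10,970 kWh → × $0.0736 = $807.63; + 12 × $18.15 standing = $1,025.43
Difference = |$1,088.38 − $1,025.43| = $62.94 ≈ $63

$63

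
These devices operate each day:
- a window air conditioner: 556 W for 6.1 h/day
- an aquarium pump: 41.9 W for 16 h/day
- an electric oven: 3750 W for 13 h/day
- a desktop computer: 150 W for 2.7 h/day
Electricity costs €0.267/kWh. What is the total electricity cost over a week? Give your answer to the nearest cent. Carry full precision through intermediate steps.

window air conditioner: 556 W × 6.1 h × 7 d = 23,741 Wh = 23.74 kWh
aquarium pump: 41.9 W × 16 h × 7 d = 4,693 Wh = 4.693 kWh
electric oven: 3750 W × 13 h × 7 d = 341,250 Wh = 341.2 kWh
desktop computer: 150 W × 2.7 h × 7 d = 2,835 Wh = 2.835 kWh
Total energy = 23.74 + 4.693 + 341.2 + 2.835 = 372.5 kWh
Cost = 372.5 kWh × €0.267 = €99.46

€99.46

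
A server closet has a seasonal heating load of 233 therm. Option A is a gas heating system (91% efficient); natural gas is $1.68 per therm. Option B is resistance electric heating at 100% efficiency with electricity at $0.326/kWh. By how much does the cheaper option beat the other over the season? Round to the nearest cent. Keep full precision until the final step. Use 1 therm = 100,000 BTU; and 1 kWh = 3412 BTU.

Heat load = 233 therm × 100,000 = 23,300,000 BTU
Gas: input = 23,300,000 / 0.91 = 25,604,396 BTU = 256 therm → 256 × $1.68 = $430.15
Electric: 23,300,000 BTU / 3412 = 6,829 kWh → × $0.326 = $2,226.20
Difference = |$430.15 − $2,226.20| = $1,796.05

$1796.05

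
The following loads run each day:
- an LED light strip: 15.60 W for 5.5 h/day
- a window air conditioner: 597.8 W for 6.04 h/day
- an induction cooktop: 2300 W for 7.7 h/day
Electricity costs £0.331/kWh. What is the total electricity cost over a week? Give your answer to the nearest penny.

LED light strip: 15.60 W × 5.5 h × 7 d = 601 Wh = 0.6006 kWh
window air conditioner: 597.8 W × 6.04 h × 7 d = 25,275 Wh = 25.27 kWh
induction cooktop: 2300 W × 7.7 h × 7 d = 123,970 Wh = 124 kWh
Total energy = 0.6006 + 25.27 + 124 = 149.8 kWh
Cost = 149.8 kWh × £0.331 = £49.60

£49.60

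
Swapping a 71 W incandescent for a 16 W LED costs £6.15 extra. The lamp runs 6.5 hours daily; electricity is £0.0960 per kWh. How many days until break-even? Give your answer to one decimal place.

179.2 days

Power saved = 71 − 16 = 55 W
Daily energy saved = 55 W × 6.5 h = 357.5 Wh = 0.3575 kWh
Daily savings = 0.3575 × £0.0960 = £0.0343
Payback = £6.15 / £0.0343 per day = 179.2 days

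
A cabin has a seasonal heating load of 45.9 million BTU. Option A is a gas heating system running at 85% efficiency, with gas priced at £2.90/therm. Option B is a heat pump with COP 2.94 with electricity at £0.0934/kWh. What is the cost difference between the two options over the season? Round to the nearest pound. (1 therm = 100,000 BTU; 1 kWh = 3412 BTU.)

Heat load = 45.9 × 10⁶ BTU = 45,900,000 BTU
Gas: input = 45,900,000 / 0.85 = 54,000,000 BTU = 540 therm → 540 × £2.90 = £1,566.00
Heat pump: 45,900,000 BTU / 3412 = 13,450 kWh heat; / 2.94 = 4,576 kWh in → × £0.0934 = £427.37
Difference = |£1,566.00 − £427.37| = £1,138.63 ≈ £1139

£1139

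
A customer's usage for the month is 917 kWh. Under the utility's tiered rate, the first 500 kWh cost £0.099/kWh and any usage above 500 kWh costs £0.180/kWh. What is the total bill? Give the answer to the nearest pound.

£125

First 500 kWh × £0.099 = £49.50
Remaining 417 kWh × £0.180 = £75.06
Total = £124.56 ≈ £125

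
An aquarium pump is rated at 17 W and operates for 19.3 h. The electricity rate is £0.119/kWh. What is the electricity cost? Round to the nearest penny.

£0.04

Energy = 17 W × 19.3 h = 328 Wh = 0.3281 kWh
Cost = 0.3281 kWh × £0.119/kWh = £0.04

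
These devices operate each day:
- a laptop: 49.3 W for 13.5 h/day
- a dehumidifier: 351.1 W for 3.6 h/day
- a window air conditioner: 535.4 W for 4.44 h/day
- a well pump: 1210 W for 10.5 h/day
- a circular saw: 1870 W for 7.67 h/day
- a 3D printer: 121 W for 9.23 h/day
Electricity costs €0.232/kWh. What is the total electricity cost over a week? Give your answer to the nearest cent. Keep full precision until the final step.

laptop: 49.3 W × 13.5 h × 7 d = 4,659 Wh = 4.659 kWh
dehumidifier: 351.1 W × 3.6 h × 7 d = 8,848 Wh = 8.848 kWh
window air conditioner: 535.4 W × 4.44 h × 7 d = 16,640 Wh = 16.64 kWh
well pump: 1210 W × 10.5 h × 7 d = 88,935 Wh = 88.94 kWh
circular saw: 1870 W × 7.67 h × 7 d = 100,400 Wh = 100.4 kWh
3D printer: 121 W × 9.23 h × 7 d = 7,818 Wh = 7.818 kWh
Total energy = 4.659 + 8.848 + 16.64 + 88.94 + 100.4 + 7.818 = 227.3 kWh
Cost = 227.3 kWh × €0.232 = €52.73

€52.73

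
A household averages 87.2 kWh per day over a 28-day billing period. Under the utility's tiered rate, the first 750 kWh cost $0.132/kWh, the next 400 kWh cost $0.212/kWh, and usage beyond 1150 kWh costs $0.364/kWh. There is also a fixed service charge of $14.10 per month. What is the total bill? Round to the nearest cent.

Usage = 87.2 kWh/day × 28 days = 2441.6 kWh
First 750 kWh × $0.132 = $99.00
Next 400 kWh × $0.212 = $84.80
Remaining 1291.6 kWh × $0.364 = $470.14
Energy charge = $653.94; + service $14.10 = $668.04

$668.04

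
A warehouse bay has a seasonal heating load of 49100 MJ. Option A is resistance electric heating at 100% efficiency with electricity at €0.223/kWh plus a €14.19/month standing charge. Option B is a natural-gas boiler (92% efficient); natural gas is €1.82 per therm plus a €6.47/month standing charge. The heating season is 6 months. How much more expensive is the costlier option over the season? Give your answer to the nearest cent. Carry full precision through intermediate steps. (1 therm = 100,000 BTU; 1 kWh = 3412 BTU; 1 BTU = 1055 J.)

€2167.39

Heat load = 49100 MJ = 49,100,000,000 J / 1055 = 46,540,284 BTU
Gas: input = 46,540,284 / 0.92 = 50,587,266 BTU = 505.9 therm → 505.9 × €1.82 = €920.69; + 6 × €6.47 standing = €959.51
Electric: 46,540,284 BTU / 3412 = 13,640 kWh → × €0.223 = €3,041.76; + 6 × €14.19 standing = €3,126.90
Difference = |€959.51 − €3,126.90| = €2,167.39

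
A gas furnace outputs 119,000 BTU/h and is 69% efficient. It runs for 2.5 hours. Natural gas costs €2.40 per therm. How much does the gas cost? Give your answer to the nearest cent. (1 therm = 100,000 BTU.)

Heat delivered = 119,000 BTU/h × 2.5 h = 297,500 BTU
Gas input = 297,500 / 0.69 = 431,159 BTU
= 431,159 / 100,000 = 4.312 therm
Cost = 4.312 × €2.40/therm = €10.35

€10.35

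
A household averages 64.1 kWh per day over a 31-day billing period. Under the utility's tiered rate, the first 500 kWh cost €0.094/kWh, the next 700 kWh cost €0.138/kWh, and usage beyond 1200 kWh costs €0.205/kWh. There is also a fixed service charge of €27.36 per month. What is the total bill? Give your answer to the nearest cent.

€332.32

Usage = 64.1 kWh/day × 31 days = 1987.1 kWh
First 500 kWh × €0.094 = €47.00
Next 700 kWh × €0.138 = €96.60
Remaining 787.1 kWh × €0.205 = €161.36
Energy charge = €304.96; + service €27.36 = €332.32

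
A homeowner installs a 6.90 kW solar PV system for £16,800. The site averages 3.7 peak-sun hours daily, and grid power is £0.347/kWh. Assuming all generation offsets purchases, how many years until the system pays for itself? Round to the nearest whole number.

Daily generation = 6.90 kW × 3.7 h = 25.53 kWh
Annual generation = 25.53 × 365 = 9318.5 kWh
Annual savings = 9318.5 × £0.347 = £3,233.50
Payback = £16,800 / £3,233.50 = 5.2 years

5 years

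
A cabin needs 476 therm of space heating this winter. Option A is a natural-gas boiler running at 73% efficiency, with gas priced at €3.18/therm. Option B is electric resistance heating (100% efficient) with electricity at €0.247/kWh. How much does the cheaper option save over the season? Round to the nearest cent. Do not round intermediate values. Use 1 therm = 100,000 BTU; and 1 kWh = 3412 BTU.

Heat load = 476 therm × 100,000 = 47,600,000 BTU
Gas: input = 47,600,000 / 0.73 = 65,205,479 BTU = 652.1 therm → 652.1 × €3.18 = €2,073.53
Electric: 47,600,000 BTU / 3412 = 13,950 kWh → × €0.247 = €3,445.84
Difference = |€2,073.53 − €3,445.84| = €1,372.30

€1372.30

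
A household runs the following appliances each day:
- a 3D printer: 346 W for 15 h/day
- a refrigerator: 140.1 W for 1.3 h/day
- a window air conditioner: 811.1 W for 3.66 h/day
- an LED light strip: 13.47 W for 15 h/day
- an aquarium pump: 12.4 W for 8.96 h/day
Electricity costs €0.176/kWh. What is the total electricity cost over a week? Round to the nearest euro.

€11

3D printer: 346 W × 15 h × 7 d = 36,330 Wh = 36.33 kWh
refrigerator: 140.1 W × 1.3 h × 7 d = 1,275 Wh = 1.275 kWh
window air conditioner: 811.1 W × 3.66 h × 7 d = 20,780 Wh = 20.78 kWh
LED light strip: 13.47 W × 15 h × 7 d = 1,414 Wh = 1.414 kWh
aquarium pump: 12.4 W × 8.96 h × 7 d = 778 Wh = 0.7777 kWh
Total energy = 36.33 + 1.275 + 20.78 + 1.414 + 0.7777 = 60.58 kWh
Cost = 60.58 kWh × €0.176 = €10.66 ≈ €11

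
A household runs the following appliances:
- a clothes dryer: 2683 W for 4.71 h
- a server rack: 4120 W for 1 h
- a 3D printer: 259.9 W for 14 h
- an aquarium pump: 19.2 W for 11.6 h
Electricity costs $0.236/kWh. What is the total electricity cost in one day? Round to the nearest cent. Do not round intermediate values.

clothes dryer: 2683 W × 4.71 h = 12,637 Wh = 12.64 kWh
server rack: 4120 W × 1 h = 4,120 Wh = 4.12 kWh
3D printer: 259.9 W × 14 h = 3,639 Wh = 3.639 kWh
aquarium pump: 19.2 W × 11.6 h = 223 Wh = 0.2227 kWh
Total energy = 12.64 + 4.12 + 3.639 + 0.2227 = 20.62 kWh
Cost = 20.62 kWh × $0.236 = $4.87

$4.87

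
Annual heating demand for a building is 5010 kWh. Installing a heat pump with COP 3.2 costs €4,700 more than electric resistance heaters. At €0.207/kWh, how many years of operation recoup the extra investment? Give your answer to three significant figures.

6.59 years

Resistance: 5010 kWh × €0.207 = €1,037.07/yr
Heat pump: 5010 / 3.2 = 1566 kWh in → × €0.207 = €324.08/yr
Annual savings = €712.99
Payback = €4,700 / €712.99 = 6.59 years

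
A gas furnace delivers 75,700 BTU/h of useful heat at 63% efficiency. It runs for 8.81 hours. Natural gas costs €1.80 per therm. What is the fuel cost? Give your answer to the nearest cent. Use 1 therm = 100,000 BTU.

€19.05

Heat delivered = 75,700 BTU/h × 8.81 h = 666,917 BTU
Gas input = 666,917 / 0.63 = 1,058,598 BTU
= 1,058,598 / 100,000 = 10.59 therm
Cost = 10.59 × €1.80/therm = €19.05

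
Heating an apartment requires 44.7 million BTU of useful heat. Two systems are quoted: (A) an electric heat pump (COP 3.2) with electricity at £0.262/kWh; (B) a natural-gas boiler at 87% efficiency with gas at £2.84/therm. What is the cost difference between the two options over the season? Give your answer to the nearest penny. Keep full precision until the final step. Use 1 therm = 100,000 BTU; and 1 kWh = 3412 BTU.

£386.54

Heat load = 44.7 × 10⁶ BTU = 44,700,000 BTU
Gas: input = 44,700,000 / 0.87 = 51,379,310 BTU = 513.8 therm → 513.8 × £2.84 = £1,459.17
Heat pump: 44,700,000 BTU / 3412 = 13,100 kWh heat; / 3.2 = 4,094 kWh in → × £0.262 = £1,072.63
Difference = |£1,459.17 − £1,072.63| = £386.54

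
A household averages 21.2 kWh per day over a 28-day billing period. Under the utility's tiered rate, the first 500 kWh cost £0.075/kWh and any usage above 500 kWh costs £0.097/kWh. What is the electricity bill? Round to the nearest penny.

£46.58

Usage = 21.2 kWh/day × 28 days = 593.6 kWh
First 500 kWh × £0.075 = £37.50
Remaining 93.6 kWh × £0.097 = £9.08
Total = £46.58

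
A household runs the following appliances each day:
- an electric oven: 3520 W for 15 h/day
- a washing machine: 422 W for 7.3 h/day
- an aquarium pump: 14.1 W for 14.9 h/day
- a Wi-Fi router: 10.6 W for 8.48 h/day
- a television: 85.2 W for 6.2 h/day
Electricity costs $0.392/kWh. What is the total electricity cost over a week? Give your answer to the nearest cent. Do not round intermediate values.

electric oven: 3520 W × 15 h × 7 d = 369,600 Wh = 369.6 kWh
washing machine: 422 W × 7.3 h × 7 d = 21,564 Wh = 21.56 kWh
aquarium pump: 14.1 W × 14.9 h × 7 d = 1,471 Wh = 1.471 kWh
Wi-Fi router: 10.6 W × 8.48 h × 7 d = 629 Wh = 0.6292 kWh
television: 85.2 W × 6.2 h × 7 d = 3,698 Wh = 3.698 kWh
Total energy = 369.6 + 21.56 + 1.471 + 0.6292 + 3.698 = 397 kWh
Cost = 397 kWh × $0.392 = $155.61

$155.61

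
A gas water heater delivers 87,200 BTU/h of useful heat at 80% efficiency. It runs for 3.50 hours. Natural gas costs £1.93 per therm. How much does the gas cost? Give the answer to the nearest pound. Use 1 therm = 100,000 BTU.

Heat delivered = 87,200 BTU/h × 3.50 h = 305,200 BTU
Gas input = 305,200 / 0.80 = 381,500 BTU
= 381,500 / 100,000 = 3.815 therm
Cost = 3.815 × £1.93/therm = £7.36 ≈ £7

£7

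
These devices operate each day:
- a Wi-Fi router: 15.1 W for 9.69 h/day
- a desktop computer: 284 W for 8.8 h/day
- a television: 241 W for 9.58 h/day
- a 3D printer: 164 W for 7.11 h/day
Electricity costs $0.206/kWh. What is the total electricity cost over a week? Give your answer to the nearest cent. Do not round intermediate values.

$8.83

Wi-Fi router: 15.1 W × 9.69 h × 7 d = 1,024 Wh = 1.024 kWh
desktop computer: 284 W × 8.8 h × 7 d = 17,494 Wh = 17.49 kWh
television: 241 W × 9.58 h × 7 d = 16,161 Wh = 16.16 kWh
3D printer: 164 W × 7.11 h × 7 d = 8,162 Wh = 8.162 kWh
Total energy = 1.024 + 17.49 + 16.16 + 8.162 = 42.84 kWh
Cost = 42.84 kWh × $0.206 = $8.83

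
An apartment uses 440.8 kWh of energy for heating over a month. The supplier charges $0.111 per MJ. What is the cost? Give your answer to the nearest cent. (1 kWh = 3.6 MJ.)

$176.14

440.8 kWh × (3.6 MJ/kWh) = 1,587 MJ
Cost = 1,587 MJ × $0.111/MJ = $176.14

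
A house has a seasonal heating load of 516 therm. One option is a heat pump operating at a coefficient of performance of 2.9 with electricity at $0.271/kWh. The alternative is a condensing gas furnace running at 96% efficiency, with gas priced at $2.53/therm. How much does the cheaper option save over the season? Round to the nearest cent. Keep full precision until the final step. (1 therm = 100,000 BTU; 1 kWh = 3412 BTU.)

Heat load = 516 therm × 100,000 = 51,600,000 BTU
Gas: input = 51,600,000 / 0.96 = 53,750,000 BTU = 537.5 therm → 537.5 × $2.53 = $1,359.88
Heat pump: 51,600,000 BTU / 3412 = 15,120 kWh heat; / 2.9 = 5,215 kWh in → × $0.271 = $1,413.23
Difference = |$1,359.88 − $1,413.23| = $53.35

$53.35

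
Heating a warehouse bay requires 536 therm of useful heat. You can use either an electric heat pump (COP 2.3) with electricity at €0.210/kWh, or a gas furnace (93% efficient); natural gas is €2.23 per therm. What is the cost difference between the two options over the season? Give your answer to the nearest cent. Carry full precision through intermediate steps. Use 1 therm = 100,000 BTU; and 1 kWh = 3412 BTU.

€149.08

Heat load = 536 therm × 100,000 = 53,600,000 BTU
Gas: input = 53,600,000 / 0.93 = 57,634,409 BTU = 576.3 therm → 576.3 × €2.23 = €1,285.25
Heat pump: 53,600,000 BTU / 3412 = 15,710 kWh heat; / 2.3 = 6,830 kWh in → × €0.210 = €1,434.32
Difference = |€1,285.25 − €1,434.32| = €149.08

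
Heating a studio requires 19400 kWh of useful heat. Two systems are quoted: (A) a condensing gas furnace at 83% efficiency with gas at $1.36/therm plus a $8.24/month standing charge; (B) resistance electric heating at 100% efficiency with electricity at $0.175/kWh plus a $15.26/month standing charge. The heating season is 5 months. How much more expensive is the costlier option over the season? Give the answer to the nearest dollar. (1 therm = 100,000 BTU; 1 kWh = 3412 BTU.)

$2345

Heat load = 19400 kWh × 3412 = 66,192,800 BTU
Gas: input = 66,192,800 / 0.83 = 79,750,361 BTU = 797.5 therm → 797.5 × $1.36 = $1,084.60; + 5 × $8.24 standing = $1,125.80
Electric: 66,192,800 BTU / 3412 = 19,400 kWh → × $0.175 = $3,395.00; + 5 × $15.26 standing = $3,471.30
Difference = |$1,125.80 − $3,471.30| = $2,345.50 ≈ $2345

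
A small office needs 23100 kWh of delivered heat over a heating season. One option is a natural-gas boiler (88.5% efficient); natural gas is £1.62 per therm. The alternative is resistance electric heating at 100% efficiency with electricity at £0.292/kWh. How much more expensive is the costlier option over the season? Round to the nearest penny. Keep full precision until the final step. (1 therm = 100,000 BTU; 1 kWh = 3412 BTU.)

Heat load = 23100 kWh × 3412 = 78,817,200 BTU
Gas: input = 78,817,200 / 0.885 = 89,058,983 BTU = 890.6 therm → 890.6 × £1.62 = £1,442.76
Electric: 78,817,200 BTU / 3412 = 23,100 kWh → × £0.292 = £6,745.20
Difference = |£1,442.76 − £6,745.20| = £5,302.44

£5302.44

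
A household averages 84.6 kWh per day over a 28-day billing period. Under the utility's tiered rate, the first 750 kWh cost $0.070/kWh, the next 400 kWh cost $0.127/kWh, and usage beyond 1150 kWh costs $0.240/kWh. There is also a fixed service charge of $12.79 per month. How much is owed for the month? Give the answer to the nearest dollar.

Usage = 84.6 kWh/day × 28 days = 2368.8 kWh
First 750 kWh × $0.070 = $52.50
Next 400 kWh × $0.127 = $50.80
Remaining 1218.8 kWh × $0.240 = $292.51
Energy charge = $395.81; + service $12.79 = $408.60 ≈ $409

$409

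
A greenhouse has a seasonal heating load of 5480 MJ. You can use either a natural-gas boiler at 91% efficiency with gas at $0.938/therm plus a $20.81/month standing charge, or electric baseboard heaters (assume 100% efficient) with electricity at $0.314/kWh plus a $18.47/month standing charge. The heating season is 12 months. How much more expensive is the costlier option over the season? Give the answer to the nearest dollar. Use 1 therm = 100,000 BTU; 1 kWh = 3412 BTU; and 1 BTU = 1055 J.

$396

Heat load = 5480 MJ = 5,480,000,000 J / 1055 = 5,194,313 BTU
Gas: input = 5,194,313 / 0.91 = 5,708,036 BTU = 57.08 therm → 57.08 × $0.938 = $53.54; + 12 × $20.81 standing = $303.26
Electric: 5,194,313 BTU / 3412 = 1,522 kWh → × $0.314 = $478.02; + 12 × $18.47 standing = $699.66
Difference = |$303.26 − $699.66| = $396.40 ≈ $396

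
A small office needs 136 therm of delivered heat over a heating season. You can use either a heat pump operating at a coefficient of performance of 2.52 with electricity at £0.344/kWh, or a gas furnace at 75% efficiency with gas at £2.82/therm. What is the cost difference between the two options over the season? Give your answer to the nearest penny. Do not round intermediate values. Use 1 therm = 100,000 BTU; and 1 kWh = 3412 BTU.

Heat load = 136 therm × 100,000 = 13,600,000 BTU
Gas: input = 13,600,000 / 0.75 = 18,133,333 BTU = 181.3 therm → 181.3 × £2.82 = £511.36
Heat pump: 13,600,000 BTU / 3412 = 3,986 kWh heat; / 2.52 = 1,582 kWh in → × £0.344 = £544.11
Difference = |£511.36 − £544.11| = £32.75

£32.75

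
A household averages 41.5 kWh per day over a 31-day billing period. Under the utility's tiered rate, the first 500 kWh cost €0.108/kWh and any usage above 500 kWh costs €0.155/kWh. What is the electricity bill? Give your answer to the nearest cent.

€175.91

Usage = 41.5 kWh/day × 31 days = 1286.5 kWh
First 500 kWh × €0.108 = €54.00
Remaining 786.5 kWh × €0.155 = €121.91
Total = €175.91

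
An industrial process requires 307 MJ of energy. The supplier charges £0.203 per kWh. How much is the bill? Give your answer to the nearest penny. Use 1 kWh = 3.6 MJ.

307 MJ × (0.27778 kWh/MJ) = 85.28 kWh
Cost = 85.28 kWh × £0.203/kWh = £17.31

£17.31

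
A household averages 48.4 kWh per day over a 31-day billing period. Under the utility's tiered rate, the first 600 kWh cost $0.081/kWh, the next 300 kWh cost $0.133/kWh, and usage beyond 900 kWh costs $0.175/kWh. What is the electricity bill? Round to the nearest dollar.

$194

Usage = 48.4 kWh/day × 31 days = 1500.4 kWh
First 600 kWh × $0.081 = $48.60
Next 300 kWh × $0.133 = $39.90
Remaining 600.4 kWh × $0.175 = $105.07
Total = $193.57 ≈ $194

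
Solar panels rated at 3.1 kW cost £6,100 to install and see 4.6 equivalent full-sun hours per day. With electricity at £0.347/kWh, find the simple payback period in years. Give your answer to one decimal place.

3.4 years

Daily generation = 3.1 kW × 4.6 h = 14.26 kWh
Annual generation = 14.26 × 365 = 5204.9 kWh
Annual savings = 5204.9 × £0.347 = £1,806.10
Payback = £6,100 / £1,806.10 = 3.38 years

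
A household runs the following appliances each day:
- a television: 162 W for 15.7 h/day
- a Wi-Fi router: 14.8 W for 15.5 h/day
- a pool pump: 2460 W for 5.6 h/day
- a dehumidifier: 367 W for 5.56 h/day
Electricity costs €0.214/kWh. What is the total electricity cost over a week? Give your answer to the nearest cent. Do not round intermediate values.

€27.85

television: 162 W × 15.7 h × 7 d = 17,804 Wh = 17.8 kWh
Wi-Fi router: 14.8 W × 15.5 h × 7 d = 1,606 Wh = 1.606 kWh
pool pump: 2460 W × 5.6 h × 7 d = 96,432 Wh = 96.43 kWh
dehumidifier: 367 W × 5.56 h × 7 d = 14,284 Wh = 14.28 kWh
Total energy = 17.8 + 1.606 + 96.43 + 14.28 = 130.1 kWh
Cost = 130.1 kWh × €0.214 = €27.85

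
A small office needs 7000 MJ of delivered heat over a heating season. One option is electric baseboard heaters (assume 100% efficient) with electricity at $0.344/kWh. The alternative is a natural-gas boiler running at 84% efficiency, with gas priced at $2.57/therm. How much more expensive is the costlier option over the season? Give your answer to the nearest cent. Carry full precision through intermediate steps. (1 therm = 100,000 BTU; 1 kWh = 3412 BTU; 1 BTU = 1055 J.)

$465.95

Heat load = 7000 MJ = 7,000,000,000 J / 1055 = 6,635,071 BTU
Gas: input = 6,635,071 / 0.84 = 7,898,894 BTU = 78.99 therm → 78.99 × $2.57 = $203.00
Electric: 6,635,071 BTU / 3412 = 1,945 kWh → × $0.344 = $668.95
Difference = |$203.00 − $668.95| = $465.95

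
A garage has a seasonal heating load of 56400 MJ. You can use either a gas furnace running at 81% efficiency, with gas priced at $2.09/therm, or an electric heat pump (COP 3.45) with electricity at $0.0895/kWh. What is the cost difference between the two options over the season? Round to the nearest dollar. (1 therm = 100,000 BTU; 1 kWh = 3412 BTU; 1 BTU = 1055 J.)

Heat load = 56400 MJ = 56,400,000,000 J / 1055 = 53,459,716 BTU
Gas: input = 53,459,716 / 0.81 = 65,999,649 BTU = 660 therm → 660 × $2.09 = $1,379.39
Heat pump: 53,459,716 BTU / 3412 = 15,670 kWh heat; / 3.45 = 4,541 kWh in → × $0.0895 = $406.46
Difference = |$1,379.39 − $406.46| = $972.93 ≈ $973

$973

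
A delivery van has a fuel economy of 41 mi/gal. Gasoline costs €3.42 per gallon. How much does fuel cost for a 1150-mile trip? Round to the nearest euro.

€96

Fuel = 1150 mi / 41 mpg = 28.05 gal
Cost = 28.05 gal × €3.42/gal = €95.93 ≈ €96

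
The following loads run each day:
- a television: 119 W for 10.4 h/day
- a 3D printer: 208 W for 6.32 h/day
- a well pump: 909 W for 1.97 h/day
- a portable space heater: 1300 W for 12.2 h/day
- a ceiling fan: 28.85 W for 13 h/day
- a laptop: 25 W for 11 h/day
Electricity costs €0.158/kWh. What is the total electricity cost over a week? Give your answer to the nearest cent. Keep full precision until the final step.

€23.06

television: 119 W × 10.4 h × 7 d = 8,663 Wh = 8.663 kWh
3D printer: 208 W × 6.32 h × 7 d = 9,202 Wh = 9.202 kWh
well pump: 909 W × 1.97 h × 7 d = 12,535 Wh = 12.54 kWh
portable space heater: 1300 W × 12.2 h × 7 d = 111,020 Wh = 111 kWh
ceiling fan: 28.85 W × 13 h × 7 d = 2,625 Wh = 2.625 kWh
laptop: 25 W × 11 h × 7 d = 1,925 Wh = 1.925 kWh
Total energy = 8.663 + 9.202 + 12.54 + 111 + 2.625 + 1.925 = 146 kWh
Cost = 146 kWh × €0.158 = €23.06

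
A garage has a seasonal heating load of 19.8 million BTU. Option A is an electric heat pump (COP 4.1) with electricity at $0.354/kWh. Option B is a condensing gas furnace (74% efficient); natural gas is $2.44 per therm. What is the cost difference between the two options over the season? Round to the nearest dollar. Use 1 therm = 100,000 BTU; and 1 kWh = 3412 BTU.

$152

Heat load = 19.8 × 10⁶ BTU = 19,800,000 BTU
Gas: input = 19,800,000 / 0.74 = 26,756,757 BTU = 267.6 therm → 267.6 × $2.44 = $652.86
Heat pump: 19,800,000 BTU / 3412 = 5,803 kWh heat; / 4.1 = 1,415 kWh in → × $0.354 = $501.04
Difference = |$652.86 − $501.04| = $151.82 ≈ $152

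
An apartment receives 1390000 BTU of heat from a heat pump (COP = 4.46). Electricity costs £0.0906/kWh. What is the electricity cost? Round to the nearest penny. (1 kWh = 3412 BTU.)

Heat delivered = 1,390,000 BTU / 3412 = 407.4 kWh
Electrical input = 407.4 kWh / 4.46 = 91.34 kWh
Cost = 91.34 × £0.0906/kWh = £8.28

£8.28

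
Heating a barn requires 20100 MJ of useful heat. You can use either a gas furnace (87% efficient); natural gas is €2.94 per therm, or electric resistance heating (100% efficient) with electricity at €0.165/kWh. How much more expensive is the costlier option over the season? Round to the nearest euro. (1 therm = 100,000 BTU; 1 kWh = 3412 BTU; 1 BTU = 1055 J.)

Heat load = 20100 MJ = 20,100,000,000 J / 1055 = 19,052,133 BTU
Gas: input = 19,052,133 / 0.87 = 21,899,003 BTU = 219 therm → 219 × €2.94 = €643.83
Electric: 19,052,133 BTU / 3412 = 5,584 kWh → × €0.165 = €921.34
Difference = |€643.83 − €921.34| = €277.51 ≈ €278

€278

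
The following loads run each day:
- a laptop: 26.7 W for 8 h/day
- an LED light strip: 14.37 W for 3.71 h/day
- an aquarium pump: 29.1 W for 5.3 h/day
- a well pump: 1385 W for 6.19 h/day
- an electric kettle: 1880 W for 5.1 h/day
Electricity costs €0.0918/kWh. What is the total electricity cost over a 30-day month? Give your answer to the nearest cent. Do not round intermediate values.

€51.18

laptop: 26.7 W × 8 h × 30 d = 6,408 Wh = 6.408 kWh
LED light strip: 14.37 W × 3.71 h × 30 d = 1,599 Wh = 1.599 kWh
aquarium pump: 29.1 W × 5.3 h × 30 d = 4,627 Wh = 4.627 kWh
well pump: 1385 W × 6.19 h × 30 d = 257,194 Wh = 257.2 kWh
electric kettle: 1880 W × 5.1 h × 30 d = 287,640 Wh = 287.6 kWh
Total energy = 6.408 + 1.599 + 4.627 + 257.2 + 287.6 = 557.5 kWh
Cost = 557.5 kWh × €0.0918 = €51.18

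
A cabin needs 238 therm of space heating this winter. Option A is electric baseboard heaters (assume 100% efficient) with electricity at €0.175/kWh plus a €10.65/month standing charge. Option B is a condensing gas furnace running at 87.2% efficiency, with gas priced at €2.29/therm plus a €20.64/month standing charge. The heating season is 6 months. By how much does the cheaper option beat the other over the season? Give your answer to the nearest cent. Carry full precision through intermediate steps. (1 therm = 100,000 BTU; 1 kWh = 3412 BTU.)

Heat load = 238 therm × 100,000 = 23,800,000 BTU
Gas: input = 23,800,000 / 0.872 = 27,293,578 BTU = 272.9 therm → 272.9 × €2.29 = €625.02; + 6 × €20.64 standing = €748.86
Electric: 23,800,000 BTU / 3412 = 6,975 kWh → × €0.175 = €1,220.69; + 6 × €10.65 standing = €1,284.59
Difference = |€748.86 − €1,284.59| = €535.73

€535.73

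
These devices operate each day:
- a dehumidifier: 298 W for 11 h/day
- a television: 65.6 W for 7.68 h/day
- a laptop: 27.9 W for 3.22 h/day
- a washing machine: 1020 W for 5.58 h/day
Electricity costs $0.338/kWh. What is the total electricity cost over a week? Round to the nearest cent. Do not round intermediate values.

$22.63

dehumidifier: 298 W × 11 h × 7 d = 22,946 Wh = 22.95 kWh
television: 65.6 W × 7.68 h × 7 d = 3,527 Wh = 3.527 kWh
laptop: 27.9 W × 3.22 h × 7 d = 629 Wh = 0.6289 kWh
washing machine: 1020 W × 5.58 h × 7 d = 39,841 Wh = 39.84 kWh
Total energy = 22.95 + 3.527 + 0.6289 + 39.84 = 66.94 kWh
Cost = 66.94 kWh × $0.338 = $22.63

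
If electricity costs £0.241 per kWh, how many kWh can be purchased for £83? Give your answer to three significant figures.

344 kWh

£83 / £0.241 per kWh = 344.4 kWh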